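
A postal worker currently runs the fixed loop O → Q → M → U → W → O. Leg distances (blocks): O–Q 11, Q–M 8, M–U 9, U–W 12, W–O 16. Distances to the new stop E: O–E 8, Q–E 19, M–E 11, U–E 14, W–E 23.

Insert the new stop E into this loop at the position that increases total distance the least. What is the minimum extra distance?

Minimum extra distance: 15 blocks, inserting E between W and O.

Insertion cost between consecutive stops i–j is d(i,E) + d(E,j) − d(i,j):
  between O and Q: 8 + 19 − 11 = 16
  between Q and M: 19 + 11 − 8 = 22
  between M and U: 11 + 14 − 9 = 16
  between U and W: 14 + 23 − 12 = 25
  between W and O: 23 + 8 − 16 = 15
Cheapest insertion is between W and O, adding 15.
New total = 56 + 15 = 71.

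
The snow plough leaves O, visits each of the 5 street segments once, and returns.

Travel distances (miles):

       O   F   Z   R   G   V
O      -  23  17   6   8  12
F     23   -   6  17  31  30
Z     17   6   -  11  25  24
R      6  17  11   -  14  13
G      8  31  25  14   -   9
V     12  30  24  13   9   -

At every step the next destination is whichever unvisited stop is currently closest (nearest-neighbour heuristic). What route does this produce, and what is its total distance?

From O: distances to unvisited — R=6, G=8, V=12, Z=17, F=23. Nearest is R (6).
From R: distances to unvisited — Z=11, V=13, G=14, F=17. Nearest is Z (11).
From Z: distances to unvisited — F=6, V=24, G=25. Nearest is F (6).
From F: distances to unvisited — V=30, G=31. Nearest is V (30).
From V: distances to unvisited — G=9. Nearest is G (9).
Return G→O: 8.
Total = 6 + 11 + 6 + 30 + 9 + 8 = 70.

Total distance 70 miles via the nearest-neighbour route O → R → Z → F → V → G → O.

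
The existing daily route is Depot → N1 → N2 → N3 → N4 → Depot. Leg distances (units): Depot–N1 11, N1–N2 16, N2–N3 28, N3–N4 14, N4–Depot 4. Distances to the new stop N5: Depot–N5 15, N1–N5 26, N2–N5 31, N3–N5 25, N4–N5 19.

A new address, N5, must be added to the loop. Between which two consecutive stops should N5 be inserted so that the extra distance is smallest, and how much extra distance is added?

Minimum extra distance: 28, inserting N5 between N2 and N3.

Insertion cost between consecutive stops i–j is d(i,N5) + d(N5,j) − d(i,j):
  between Depot and N1: 15 + 26 − 11 = 30
  between N1 and N2: 26 + 31 − 16 = 41
  between N2 and N3: 31 + 25 − 28 = 28
  between N3 and N4: 25 + 19 − 14 = 30
  between N4 and Depot: 19 + 15 − 4 = 30
Cheapest insertion is between N2 and N3, adding 28.
New total = 73 + 28 = 101.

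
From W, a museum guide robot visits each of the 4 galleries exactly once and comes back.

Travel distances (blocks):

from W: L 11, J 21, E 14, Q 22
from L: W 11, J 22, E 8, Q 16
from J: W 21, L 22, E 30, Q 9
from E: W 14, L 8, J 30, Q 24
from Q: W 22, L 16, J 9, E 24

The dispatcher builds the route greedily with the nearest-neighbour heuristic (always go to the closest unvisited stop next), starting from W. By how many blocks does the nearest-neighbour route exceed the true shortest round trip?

The nearest-neighbour route is 5 blocks longer than optimal.

W: L=11, E=14, J=21, Q=22 ⇒ L
L: E=8, Q=16, J=22 ⇒ E
E: Q=24, J=30 ⇒ Q
Q: J=9 ⇒ J
NN route W → L → E → Q → J → W costs 73.
Optimal: W → J → Q → L → E → W costs 68 (by enumerating all 12 distinct tours).
Excess = 73 − 68 = 5.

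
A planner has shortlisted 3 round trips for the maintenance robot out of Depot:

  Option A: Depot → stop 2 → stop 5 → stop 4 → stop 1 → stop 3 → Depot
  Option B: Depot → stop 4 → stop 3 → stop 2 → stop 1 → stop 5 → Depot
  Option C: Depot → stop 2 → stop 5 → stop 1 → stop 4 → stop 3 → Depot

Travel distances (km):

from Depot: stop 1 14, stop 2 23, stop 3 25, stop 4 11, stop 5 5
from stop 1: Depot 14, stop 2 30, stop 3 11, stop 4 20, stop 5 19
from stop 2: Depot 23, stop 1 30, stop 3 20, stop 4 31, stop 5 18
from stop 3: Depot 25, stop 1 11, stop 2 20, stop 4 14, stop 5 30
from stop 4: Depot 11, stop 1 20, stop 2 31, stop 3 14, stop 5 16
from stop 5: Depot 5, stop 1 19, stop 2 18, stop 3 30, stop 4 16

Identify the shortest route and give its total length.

Option A: 23 + 18 + 16 + 20 + 11 + 25 = 113
Option B: 11 + 14 + 20 + 30 + 19 + 5 = 99
Option C: 23 + 18 + 19 + 20 + 14 + 25 = 119

Shortest is Option B, total 99 km.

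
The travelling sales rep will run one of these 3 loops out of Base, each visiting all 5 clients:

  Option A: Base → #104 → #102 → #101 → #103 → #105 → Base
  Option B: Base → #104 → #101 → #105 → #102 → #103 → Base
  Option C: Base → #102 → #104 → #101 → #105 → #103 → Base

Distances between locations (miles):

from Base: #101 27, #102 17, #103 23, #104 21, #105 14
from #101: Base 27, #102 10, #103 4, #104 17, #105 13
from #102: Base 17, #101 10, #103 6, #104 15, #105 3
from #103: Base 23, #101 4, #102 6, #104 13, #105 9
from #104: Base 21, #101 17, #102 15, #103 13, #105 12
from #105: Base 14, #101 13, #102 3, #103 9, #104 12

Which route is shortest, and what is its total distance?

Shortest is Option A, total 73 miles.

Option A: 21 + 15 + 10 + 4 + 9 + 14 = 73
Option B: 21 + 17 + 13 + 3 + 6 + 23 = 83
Option C: 17 + 15 + 17 + 13 + 9 + 23 = 94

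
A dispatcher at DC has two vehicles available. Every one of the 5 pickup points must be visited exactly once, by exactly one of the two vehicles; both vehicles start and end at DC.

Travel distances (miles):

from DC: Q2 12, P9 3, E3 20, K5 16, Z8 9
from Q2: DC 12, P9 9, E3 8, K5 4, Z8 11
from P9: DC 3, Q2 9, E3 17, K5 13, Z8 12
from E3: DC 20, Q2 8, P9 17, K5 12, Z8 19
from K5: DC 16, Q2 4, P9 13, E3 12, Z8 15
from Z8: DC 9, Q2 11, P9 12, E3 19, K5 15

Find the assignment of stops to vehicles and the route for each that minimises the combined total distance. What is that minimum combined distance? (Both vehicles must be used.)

Minimum combined distance: 62 miles.

Check every non-empty split of the stops between the two vehicles; for each half take its own optimal tour:
  {Q2} + {P9, E3, K5, Z8}: 24 + 56 = 80
  {P9} + {Q2, E3, K5, Z8}: 6 + 56 = 62
  {Q2, P9} + {E3, K5, Z8}: 24 + 56 = 80
  {E3} + {Q2, P9, K5, Z8}: 40 + 40 = 80
  {Q2, E3} + {P9, K5, Z8}: 40 + 40 = 80
  {P9, E3} + {Q2, K5, Z8}: 40 + 40 = 80
  … (15 splits in total)
Best: vehicle 1 DC → P9 → DC = 6; vehicle 2 DC → Q2 → E3 → K5 → Z8 → DC = 56; combined 62.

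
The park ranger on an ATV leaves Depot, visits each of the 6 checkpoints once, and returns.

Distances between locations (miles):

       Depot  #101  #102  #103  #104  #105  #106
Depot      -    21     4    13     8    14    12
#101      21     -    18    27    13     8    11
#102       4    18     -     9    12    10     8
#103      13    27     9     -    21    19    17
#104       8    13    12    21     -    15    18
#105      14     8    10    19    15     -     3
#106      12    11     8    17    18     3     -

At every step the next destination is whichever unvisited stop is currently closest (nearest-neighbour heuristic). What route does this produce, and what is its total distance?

70 miles along Depot → #102 → #106 → #105 → #101 → #104 → #103 → Depot.

From Depot: distances to unvisited — #102=4, #104=8, #106=12, #103=13, #105=14, #101=21. Nearest is #102 (4).
From #102: distances to unvisited — #106=8, #103=9, #105=10, #104=12, #101=18. Nearest is #106 (8).
From #106: distances to unvisited — #105=3, #101=11, #103=17, #104=18. Nearest is #105 (3).
From #105: distances to unvisited — #101=8, #104=15, #103=19. Nearest is #101 (8).
From #101: distances to unvisited — #104=13, #103=27. Nearest is #104 (13).
From #104: distances to unvisited — #103=21. Nearest is #103 (21).
Return #103→Depot: 13.
Total = 4 + 8 + 3 + 8 + 13 + 21 + 13 = 70.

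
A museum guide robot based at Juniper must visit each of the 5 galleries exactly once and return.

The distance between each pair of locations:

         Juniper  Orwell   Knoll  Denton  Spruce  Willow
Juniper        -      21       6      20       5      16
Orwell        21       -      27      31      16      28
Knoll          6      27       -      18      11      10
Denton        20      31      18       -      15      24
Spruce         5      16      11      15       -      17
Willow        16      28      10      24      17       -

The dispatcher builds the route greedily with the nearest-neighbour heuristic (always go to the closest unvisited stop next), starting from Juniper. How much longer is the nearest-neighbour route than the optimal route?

From Juniper: Spruce=5, Knoll=6, Willow=16, Denton=20, Orwell=21 → choose Spruce (5).
From Spruce: Knoll=11, Denton=15, Orwell=16, Willow=17 → choose Knoll (11).
From Knoll: Willow=10, Denton=18, Orwell=27 → choose Willow (10).
From Willow: Denton=24, Orwell=28 → choose Denton (24).
From Denton: Orwell=31 → choose Orwell (31).
NN route Juniper → Spruce → Knoll → Willow → Denton → Orwell → Juniper costs 102.
Optimal: Juniper → Orwell → Spruce → Denton → Willow → Knoll → Juniper costs 92 (by enumerating all 60 distinct tours).
Excess = 102 − 92 = 10.

Excess over optimum: 10.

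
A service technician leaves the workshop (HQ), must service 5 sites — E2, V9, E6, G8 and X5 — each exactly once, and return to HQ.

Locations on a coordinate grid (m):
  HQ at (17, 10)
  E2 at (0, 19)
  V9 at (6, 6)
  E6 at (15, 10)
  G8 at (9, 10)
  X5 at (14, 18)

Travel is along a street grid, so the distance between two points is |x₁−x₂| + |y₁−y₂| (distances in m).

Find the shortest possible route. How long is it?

Shortest round trip = 60 m.

There are 60 distinct closed tours to check (reversals are equivalent).
HQ → E2 → V9 → E6 → G8 → X5 → HQ: 26+19+13+6+13+11 = 88
HQ → E2 → V9 → E6 → X5 → G8 → HQ: 26+19+13+9+13+8 = 88
HQ → E2 → V9 → G8 → E6 → X5 → HQ: 26+19+7+6+9+11 = 78
HQ → E2 → V9 → G8 → X5 → E6 → HQ: 26+19+7+13+9+2 = 76
HQ → E2 → V9 → X5 → E6 → G8 → HQ: 26+19+20+9+6+8 = 88
HQ → E2 → V9 → X5 → G8 → E6 → HQ: 26+19+20+13+6+2 = 86
HQ → E2 → E6 → V9 → G8 → X5 → HQ: 26+24+13+7+13+11 = 94
HQ → E2 → E6 → V9 → X5 → G8 → HQ: 26+24+13+20+13+8 = 104
HQ → E2 → E6 → G8 → V9 → X5 → HQ: 26+24+6+7+20+11 = 94
HQ → E2 → E6 → G8 → X5 → V9 → HQ: 26+24+6+13+20+15 = 104
HQ → E2 → E6 → X5 → V9 → G8 → HQ: 26+24+9+20+7+8 = 94
HQ → E2 → E6 → X5 → G8 → V9 → HQ: 26+24+9+13+7+15 = 94
HQ → E2 → G8 → V9 → E6 → X5 → HQ: 26+18+7+13+9+11 = 84
HQ → E2 → G8 → V9 → X5 → E6 → HQ: 26+18+7+20+9+2 = 82
… (46 more)
HQ → E6 → G8 → V9 → E2 → X5 → HQ: 2+6+7+19+15+11 = 60  ← best
The minimum is 60.
One optimal route: HQ → E6 → G8 → V9 → E2 → X5 → HQ (or its reverse).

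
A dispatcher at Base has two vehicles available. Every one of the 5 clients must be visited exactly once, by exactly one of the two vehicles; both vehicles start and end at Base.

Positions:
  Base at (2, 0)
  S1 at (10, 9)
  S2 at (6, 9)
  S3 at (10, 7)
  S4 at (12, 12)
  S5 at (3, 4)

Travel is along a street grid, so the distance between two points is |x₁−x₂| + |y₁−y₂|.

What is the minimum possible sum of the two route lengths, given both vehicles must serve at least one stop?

54 — the smallest possible combined total.

There are 2^4 − 1 = 15 ways to divide the 5 stops into two non-empty groups. For each, the best each vehicle can do is its own shortest tour through its group:
  {S1} + {S2, S3, S4, S5}: 34 + 44 = 78
  {S2} + {S1, S3, S4, S5}: 26 + 44 = 70
  {S1, S2} + {S3, S4, S5}: 34 + 44 = 78
  {S3} + {S1, S2, S4, S5}: 30 + 44 = 74
  {S1, S3} + {S2, S4, S5}: 34 + 44 = 78
  {S2, S3} + {S1, S4, S5}: 34 + 44 = 78
  … (15 splits in total)
  {S1, S2, S3, S4} + {S5}: 44 + 10 = 54  ← best
Best: vehicle 1 Base → S2 → S1 → S4 → S3 → Base = 44; vehicle 2 Base → S5 → Base = 10; combined 54.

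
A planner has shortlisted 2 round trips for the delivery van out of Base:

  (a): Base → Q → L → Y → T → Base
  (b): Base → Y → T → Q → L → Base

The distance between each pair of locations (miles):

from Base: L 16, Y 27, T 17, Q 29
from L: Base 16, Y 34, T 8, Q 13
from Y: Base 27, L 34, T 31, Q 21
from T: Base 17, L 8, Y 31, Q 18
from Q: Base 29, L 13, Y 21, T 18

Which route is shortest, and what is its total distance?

105 miles — (b) is the shortest.

(a): 29 + 13 + 34 + 31 + 17 = 124
(b): 27 + 31 + 18 + 13 + 16 = 105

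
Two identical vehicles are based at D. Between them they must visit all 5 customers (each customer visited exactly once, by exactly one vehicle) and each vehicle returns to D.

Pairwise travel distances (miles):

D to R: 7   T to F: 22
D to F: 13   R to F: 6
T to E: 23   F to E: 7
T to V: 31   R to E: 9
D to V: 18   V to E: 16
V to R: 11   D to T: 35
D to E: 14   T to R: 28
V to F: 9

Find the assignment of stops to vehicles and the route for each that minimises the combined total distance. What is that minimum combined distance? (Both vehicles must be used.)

Minimum combined distance: 100 miles.

Check every non-empty split of the stops between the two vehicles; for each half take its own optimal tour:
  {T} + {V, R, F, E}: 70 + 48 = 118
  {V} + {T, R, F, E}: 36 + 72 = 108
  {T, V} + {R, F, E}: 84 + 34 = 118
  {R} + {T, V, F, E}: 14 + 86 = 100
  {T, R} + {V, F, E}: 70 + 48 = 118
  {V, R} + {T, F, E}: 36 + 72 = 108
  … (15 splits in total)
Best: vehicle 1 D → R → D = 14; vehicle 2 D → V → F → T → E → D = 86; combined 100.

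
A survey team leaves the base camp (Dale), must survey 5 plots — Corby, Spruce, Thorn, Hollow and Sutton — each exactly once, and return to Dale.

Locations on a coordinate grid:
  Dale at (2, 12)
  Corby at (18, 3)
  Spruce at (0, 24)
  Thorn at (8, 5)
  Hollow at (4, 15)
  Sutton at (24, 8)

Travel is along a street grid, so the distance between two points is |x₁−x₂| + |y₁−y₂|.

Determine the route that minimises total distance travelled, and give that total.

Shortest round trip = 90.

Dale-Corby-Spruce-Thorn-Hollow-Sutton-Dale: 25+39+27+14+27+26 = 158
Dale-Corby-Spruce-Thorn-Sutton-Hollow-Dale: 25+39+27+19+27+5 = 142
Dale-Corby-Spruce-Hollow-Thorn-Sutton-Dale: 25+39+13+14+19+26 = 136
Dale-Corby-Spruce-Hollow-Sutton-Thorn-Dale: 25+39+13+27+19+13 = 136
Dale-Corby-Spruce-Sutton-Thorn-Hollow-Dale: 25+39+40+19+14+5 = 142
Dale-Corby-Spruce-Sutton-Hollow-Thorn-Dale: 25+39+40+27+14+13 = 158
Dale-Corby-Thorn-Spruce-Hollow-Sutton-Dale: 25+12+27+13+27+26 = 130
Dale-Corby-Thorn-Spruce-Sutton-Hollow-Dale: 25+12+27+40+27+5 = 136
Dale-Corby-Thorn-Hollow-Spruce-Sutton-Dale: 25+12+14+13+40+26 = 130
Dale-Corby-Thorn-Hollow-Sutton-Spruce-Dale: 25+12+14+27+40+14 = 132
Dale-Corby-Thorn-Sutton-Spruce-Hollow-Dale: 25+12+19+40+13+5 = 114
Dale-Corby-Thorn-Sutton-Hollow-Spruce-Dale: 25+12+19+27+13+14 = 110
Dale-Corby-Hollow-Spruce-Thorn-Sutton-Dale: 25+26+13+27+19+26 = 136
Dale-Corby-Hollow-Spruce-Sutton-Thorn-Dale: 25+26+13+40+19+13 = 136
… (46 more)
Dale-Spruce-Hollow-Thorn-Corby-Sutton-Dale: 14+13+14+12+11+26 = 90  ← best
The minimum is 90.
One optimal route: Dale → Spruce → Hollow → Thorn → Corby → Sutton → Dale (or its reverse).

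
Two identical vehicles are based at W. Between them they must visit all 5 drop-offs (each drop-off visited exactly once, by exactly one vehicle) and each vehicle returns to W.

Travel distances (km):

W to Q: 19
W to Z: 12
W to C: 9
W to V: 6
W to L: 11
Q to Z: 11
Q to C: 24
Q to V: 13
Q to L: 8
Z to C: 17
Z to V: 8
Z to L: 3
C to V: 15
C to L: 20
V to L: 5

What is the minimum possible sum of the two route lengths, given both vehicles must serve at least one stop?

Try each way of splitting the stops between the two vehicles (each non-empty) and, for each split, find the best tour for each vehicle:
  {Q} + {Z, C, V, L}: 38 + 40 = 78
  {Z} + {Q, C, V, L}: 24 + 52 = 76
  {Q, Z} + {C, V, L}: 42 + 40 = 82
  {C} + {Q, Z, V, L}: 18 + 42 = 60
  {Q, C} + {Z, V, L}: 52 + 26 = 78
  {Z, C} + {Q, V, L}: 38 + 38 = 76
  … (15 splits in total)
Best: vehicle 1 W → C → W = 18; vehicle 2 W → Z → Q → L → V → W = 42; combined 60.

Minimum combined distance: 60 km.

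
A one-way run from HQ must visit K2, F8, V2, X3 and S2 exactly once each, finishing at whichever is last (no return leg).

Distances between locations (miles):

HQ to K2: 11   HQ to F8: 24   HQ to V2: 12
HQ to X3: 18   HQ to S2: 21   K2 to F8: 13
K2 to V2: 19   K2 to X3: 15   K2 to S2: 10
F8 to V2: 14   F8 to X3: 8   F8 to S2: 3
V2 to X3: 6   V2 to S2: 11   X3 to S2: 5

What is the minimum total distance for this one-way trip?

Shortest open route: 38 miles.

There are 5! = 120 possible orderings.
HQ - K2 - F8 - V2 - X3 - S2: 11+13+14+6+5 = 49
HQ - K2 - F8 - V2 - S2 - X3: 11+13+14+11+5 = 54
HQ - K2 - F8 - X3 - V2 - S2: 11+13+8+6+11 = 49
HQ - K2 - F8 - X3 - S2 - V2: 11+13+8+5+11 = 48
HQ - K2 - F8 - S2 - V2 - X3: 11+13+3+11+6 = 44
HQ - K2 - F8 - S2 - X3 - V2: 11+13+3+5+6 = 38
HQ - K2 - V2 - F8 - X3 - S2: 11+19+14+8+5 = 57
HQ - K2 - V2 - F8 - S2 - X3: 11+19+14+3+5 = 52
HQ - K2 - V2 - X3 - F8 - S2: 11+19+6+8+3 = 47
HQ - K2 - V2 - X3 - S2 - F8: 11+19+6+5+3 = 44
HQ - K2 - V2 - S2 - F8 - X3: 11+19+11+3+8 = 52
HQ - K2 - V2 - S2 - X3 - F8: 11+19+11+5+8 = 54
HQ - K2 - X3 - F8 - V2 - S2: 11+15+8+14+11 = 59
HQ - K2 - X3 - F8 - S2 - V2: 11+15+8+3+11 = 48
… (106 more)
The minimum is 38.
One shortest path: HQ → K2 → F8 → S2 → X3 → V2.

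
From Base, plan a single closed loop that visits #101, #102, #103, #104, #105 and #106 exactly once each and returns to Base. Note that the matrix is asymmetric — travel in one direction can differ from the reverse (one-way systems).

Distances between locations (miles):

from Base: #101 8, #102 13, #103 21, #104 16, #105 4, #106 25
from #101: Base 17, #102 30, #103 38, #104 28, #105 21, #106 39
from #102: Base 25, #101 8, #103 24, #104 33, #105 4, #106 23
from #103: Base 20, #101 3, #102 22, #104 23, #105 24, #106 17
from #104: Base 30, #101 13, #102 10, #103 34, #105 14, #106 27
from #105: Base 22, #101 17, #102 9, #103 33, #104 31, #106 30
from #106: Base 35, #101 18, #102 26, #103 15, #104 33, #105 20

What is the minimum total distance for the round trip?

Base - #101 - #102 - #103 - #104 - #105 - #106 - Base: 8+30+24+23+14+30+35 = 164
Base - #101 - #102 - #103 - #104 - #106 - #105 - Base: 8+30+24+23+27+20+22 = 154
Base - #101 - #102 - #103 - #105 - #104 - #106 - Base: 8+30+24+24+31+27+35 = 179
Base - #101 - #102 - #103 - #105 - #106 - #104 - Base: 8+30+24+24+30+33+30 = 179
Base - #101 - #102 - #103 - #106 - #104 - #105 - Base: 8+30+24+17+33+14+22 = 148
Base - #101 - #102 - #103 - #106 - #105 - #104 - Base: 8+30+24+17+20+31+30 = 160
Base - #101 - #102 - #104 - #103 - #105 - #106 - Base: 8+30+33+34+24+30+35 = 194
Base - #101 - #102 - #104 - #103 - #106 - #105 - Base: 8+30+33+34+17+20+22 = 164
… (712 more)
Base - #104 - #102 - #105 - #106 - #103 - #101 - Base: 16+10+4+30+15+3+17 = 95  ← best
The minimum is 95.
One optimal route: Base → #104 → #102 → #105 → #106 → #103 → #101 → Base.

Shortest round trip = 95 miles.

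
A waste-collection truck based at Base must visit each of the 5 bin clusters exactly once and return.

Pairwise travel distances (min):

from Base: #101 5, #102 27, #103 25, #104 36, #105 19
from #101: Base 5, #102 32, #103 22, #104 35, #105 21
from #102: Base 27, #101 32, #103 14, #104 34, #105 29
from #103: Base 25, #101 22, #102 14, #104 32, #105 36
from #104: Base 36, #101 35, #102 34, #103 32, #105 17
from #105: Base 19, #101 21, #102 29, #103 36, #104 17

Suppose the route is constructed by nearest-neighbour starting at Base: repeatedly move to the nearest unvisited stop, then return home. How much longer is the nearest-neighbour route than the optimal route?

Excess over optimum: 5 min.

From Base: #101=5, #105=19, #103=25, #102=27, #104=36 → choose #101 (5).
From #101: #105=21, #103=22, #102=32, #104=35 → choose #105 (21).
From #105: #104=17, #102=29, #103=36 → choose #104 (17).
From #104: #103=32, #102=34 → choose #103 (32).
From #103: #102=14 → choose #102 (14).
NN route Base → #101 → #105 → #104 → #103 → #102 → Base costs 116.
Optimal: Base → #101 → #103 → #102 → #104 → #105 → Base costs 111 (by enumerating all 60 distinct tours).
Excess = 116 − 111 = 5.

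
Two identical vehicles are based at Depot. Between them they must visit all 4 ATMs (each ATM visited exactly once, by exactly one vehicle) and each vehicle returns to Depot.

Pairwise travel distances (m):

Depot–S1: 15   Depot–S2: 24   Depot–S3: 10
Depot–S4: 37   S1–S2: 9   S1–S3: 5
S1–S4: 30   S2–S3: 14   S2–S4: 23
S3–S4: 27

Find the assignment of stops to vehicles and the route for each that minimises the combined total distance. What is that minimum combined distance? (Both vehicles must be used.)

Minimum combined distance: 104 m.

Try each way of splitting the stops between the two vehicles (each non-empty) and, for each split, find the best tour for each vehicle:
  {S1} + {S2, S3, S4}: 30 + 84 = 114
  {S2} + {S1, S3, S4}: 48 + 82 = 130
  {S1, S2} + {S3, S4}: 48 + 74 = 122
  {S3} + {S1, S2, S4}: 20 + 84 = 104
  {S1, S3} + {S2, S4}: 30 + 84 = 114
  {S2, S3} + {S1, S4}: 48 + 82 = 130
  … (7 splits in total)
Best: vehicle 1 Depot → S3 → Depot = 20; vehicle 2 Depot → S1 → S2 → S4 → Depot = 84; combined 104.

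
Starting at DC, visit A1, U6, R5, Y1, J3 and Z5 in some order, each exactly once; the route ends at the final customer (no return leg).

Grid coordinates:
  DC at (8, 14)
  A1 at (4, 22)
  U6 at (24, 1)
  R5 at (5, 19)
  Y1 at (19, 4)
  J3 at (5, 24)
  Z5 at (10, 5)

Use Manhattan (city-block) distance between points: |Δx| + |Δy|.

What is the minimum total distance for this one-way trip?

Shortest open route: 57.

There are 6! = 720 possible orderings.
DC → A1 → U6 → R5 → Y1 → J3 → Z5: 12+41+37+29+34+24 = 177
DC → A1 → U6 → R5 → Y1 → Z5 → J3: 12+41+37+29+10+24 = 153
DC → A1 → U6 → R5 → J3 → Y1 → Z5: 12+41+37+5+34+10 = 139
DC → A1 → U6 → R5 → J3 → Z5 → Y1: 12+41+37+5+24+10 = 129
DC → A1 → U6 → R5 → Z5 → Y1 → J3: 12+41+37+19+10+34 = 153
DC → A1 → U6 → R5 → Z5 → J3 → Y1: 12+41+37+19+24+34 = 167
DC → A1 → U6 → Y1 → R5 → J3 → Z5: 12+41+8+29+5+24 = 119
DC → A1 → U6 → Y1 → R5 → Z5 → J3: 12+41+8+29+19+24 = 133
… (712 more)
DC → A1 → J3 → R5 → Z5 → Y1 → U6: 12+3+5+19+10+8 = 57  ← best
The minimum is 57.
One shortest path: DC → A1 → J3 → R5 → Z5 → Y1 → U6.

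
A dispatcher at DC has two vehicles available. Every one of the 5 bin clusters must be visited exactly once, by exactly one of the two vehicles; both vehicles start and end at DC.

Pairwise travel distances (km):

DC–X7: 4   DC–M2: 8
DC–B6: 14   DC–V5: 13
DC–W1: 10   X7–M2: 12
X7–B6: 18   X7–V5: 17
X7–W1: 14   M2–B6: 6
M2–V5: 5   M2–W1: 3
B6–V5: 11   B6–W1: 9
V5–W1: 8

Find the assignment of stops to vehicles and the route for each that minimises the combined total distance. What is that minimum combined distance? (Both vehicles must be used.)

Minimum combined distance: 51 km.

Try each way of splitting the stops between the two vehicles (each non-empty) and, for each split, find the best tour for each vehicle:
  {X7} + {M2, B6, V5, W1}: 8 + 43 = 51
  {M2} + {X7, B6, V5, W1}: 16 + 51 = 67
  {X7, M2} + {B6, V5, W1}: 24 + 43 = 67
  {B6} + {X7, M2, V5, W1}: 28 + 39 = 67
  {X7, B6} + {M2, V5, W1}: 36 + 31 = 67
  {M2, B6} + {X7, V5, W1}: 28 + 39 = 67
  … (15 splits in total)
Best: vehicle 1 DC → X7 → DC = 8; vehicle 2 DC → M2 → B6 → V5 → W1 → DC = 43; combined 51.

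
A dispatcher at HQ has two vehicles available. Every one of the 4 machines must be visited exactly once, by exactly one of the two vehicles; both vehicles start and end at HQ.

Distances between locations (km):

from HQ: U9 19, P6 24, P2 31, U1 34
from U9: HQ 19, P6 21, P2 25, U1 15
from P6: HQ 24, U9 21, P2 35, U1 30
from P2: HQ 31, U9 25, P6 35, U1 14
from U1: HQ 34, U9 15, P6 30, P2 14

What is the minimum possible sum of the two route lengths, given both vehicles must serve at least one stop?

127 km — the smallest possible combined total.

Try each way of splitting the stops between the two vehicles (each non-empty) and, for each split, find the best tour for each vehicle:
  {U9} + {P6, P2, U1}: 38 + 99 = 137
  {P6} + {U9, P2, U1}: 48 + 79 = 127
  {U9, P6} + {P2, U1}: 64 + 79 = 143
  {P2} + {U9, P6, U1}: 62 + 88 = 150
  {U9, P2} + {P6, U1}: 75 + 88 = 163
  {P6, P2} + {U9, U1}: 90 + 68 = 158
  … (7 splits in total)
Best: vehicle 1 HQ → P6 → HQ = 48; vehicle 2 HQ → U9 → U1 → P2 → HQ = 79; combined 127.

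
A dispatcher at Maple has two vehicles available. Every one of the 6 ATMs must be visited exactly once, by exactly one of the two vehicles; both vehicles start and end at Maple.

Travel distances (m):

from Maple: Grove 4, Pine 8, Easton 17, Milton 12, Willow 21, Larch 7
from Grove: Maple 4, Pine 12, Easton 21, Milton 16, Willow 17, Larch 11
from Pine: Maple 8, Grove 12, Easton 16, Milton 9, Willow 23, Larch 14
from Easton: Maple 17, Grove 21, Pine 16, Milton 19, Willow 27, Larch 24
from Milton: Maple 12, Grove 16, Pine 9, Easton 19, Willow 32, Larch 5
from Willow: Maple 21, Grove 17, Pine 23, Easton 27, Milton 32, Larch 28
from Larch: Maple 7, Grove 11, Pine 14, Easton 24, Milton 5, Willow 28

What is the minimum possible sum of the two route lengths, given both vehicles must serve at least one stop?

Minimum combined distance: 93 m.

Check every non-empty split of the stops between the two vehicles; for each half take its own optimal tour:
  {Grove} + {Pine, Easton, Milton, Willow, Larch}: 8 + 85 = 93
  {Pine} + {Grove, Easton, Milton, Willow, Larch}: 16 + 79 = 95
  {Grove, Pine} + {Easton, Milton, Willow, Larch}: 24 + 79 = 103
  {Easton} + {Grove, Pine, Milton, Willow, Larch}: 34 + 65 = 99
  {Grove, Easton} + {Pine, Milton, Willow, Larch}: 42 + 65 = 107
  {Pine, Easton} + {Grove, Milton, Willow, Larch}: 41 + 65 = 106
  … (31 splits in total)
Best: vehicle 1 Maple → Grove → Maple = 8; vehicle 2 Maple → Willow → Easton → Pine → Milton → Larch → Maple = 85; combined 93.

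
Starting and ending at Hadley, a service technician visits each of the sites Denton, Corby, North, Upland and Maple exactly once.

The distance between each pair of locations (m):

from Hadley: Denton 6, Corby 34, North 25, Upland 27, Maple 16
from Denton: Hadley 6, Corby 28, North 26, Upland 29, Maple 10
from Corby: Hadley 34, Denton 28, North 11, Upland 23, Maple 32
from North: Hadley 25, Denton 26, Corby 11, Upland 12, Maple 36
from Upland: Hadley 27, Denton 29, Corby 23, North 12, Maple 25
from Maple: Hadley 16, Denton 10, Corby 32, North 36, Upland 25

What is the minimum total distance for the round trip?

Hadley→Denton→Corby→North→Upland→Maple→Hadley: 6+28+11+12+25+16 = 98
Hadley→Denton→Corby→North→Maple→Upland→Hadley: 6+28+11+36+25+27 = 133
Hadley→Denton→Corby→Upland→North→Maple→Hadley: 6+28+23+12+36+16 = 121
Hadley→Denton→Corby→Upland→Maple→North→Hadley: 6+28+23+25+36+25 = 143
Hadley→Denton→Corby→Maple→North→Upland→Hadley: 6+28+32+36+12+27 = 141
Hadley→Denton→Corby→Maple→Upland→North→Hadley: 6+28+32+25+12+25 = 128
Hadley→Denton→North→Corby→Upland→Maple→Hadley: 6+26+11+23+25+16 = 107
Hadley→Denton→North→Corby→Maple→Upland→Hadley: 6+26+11+32+25+27 = 127
Hadley→Denton→North→Upland→Corby→Maple→Hadley: 6+26+12+23+32+16 = 115
Hadley→Denton→North→Upland→Maple→Corby→Hadley: 6+26+12+25+32+34 = 135
Hadley→Denton→North→Maple→Corby→Upland→Hadley: 6+26+36+32+23+27 = 150
Hadley→Denton→North→Maple→Upland→Corby→Hadley: 6+26+36+25+23+34 = 150
Hadley→Denton→Upland→Corby→North→Maple→Hadley: 6+29+23+11+36+16 = 121
Hadley→Denton→Upland→Corby→Maple→North→Hadley: 6+29+23+32+36+25 = 151
… (46 more)
The minimum is 98.
One optimal route: Hadley → Denton → Corby → North → Upland → Maple → Hadley (or its reverse).

98 m — the shortest possible round trip.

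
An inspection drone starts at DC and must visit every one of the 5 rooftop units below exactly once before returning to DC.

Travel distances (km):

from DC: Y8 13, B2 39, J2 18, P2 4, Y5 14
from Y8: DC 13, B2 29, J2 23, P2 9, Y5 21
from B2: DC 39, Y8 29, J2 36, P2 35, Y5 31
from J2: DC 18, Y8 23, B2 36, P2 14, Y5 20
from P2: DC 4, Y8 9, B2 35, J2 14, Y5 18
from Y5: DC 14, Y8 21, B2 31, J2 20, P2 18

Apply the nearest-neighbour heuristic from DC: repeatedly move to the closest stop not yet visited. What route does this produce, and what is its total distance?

DC → [P2:4 / Y8:13 / Y5:14 / J2:18 / B2:39] → P2 (4)
P2 → [Y8:9 / J2:14 / Y5:18 / B2:35] → Y8 (9)
Y8 → [Y5:21 / J2:23 / B2:29] → Y5 (21)
Y5 → [J2:20 / B2:31] → J2 (20)
J2 → [B2:36] → B2 (36)
Return B2→DC: 39.
Total = 4 + 9 + 21 + 20 + 36 + 39 = 129.

Total distance 129 km via the nearest-neighbour route DC → P2 → Y8 → Y5 → J2 → B2 → DC.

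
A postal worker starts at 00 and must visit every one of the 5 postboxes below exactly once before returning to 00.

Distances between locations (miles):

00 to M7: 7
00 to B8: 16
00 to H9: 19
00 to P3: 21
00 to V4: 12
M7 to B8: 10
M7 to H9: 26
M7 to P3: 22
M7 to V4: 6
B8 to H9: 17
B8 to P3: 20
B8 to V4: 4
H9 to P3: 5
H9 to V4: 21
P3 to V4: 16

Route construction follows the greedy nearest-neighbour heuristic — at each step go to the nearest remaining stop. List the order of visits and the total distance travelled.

Nearest-neighbour total = 60 miles; route 00 → M7 → V4 → B8 → H9 → P3 → 00.

From 00: distances to unvisited — M7=7, V4=12, B8=16, H9=19, P3=21. Nearest is M7 (7).
From M7: distances to unvisited — V4=6, B8=10, P3=22, H9=26. Nearest is V4 (6).
From V4: distances to unvisited — B8=4, P3=16, H9=21. Nearest is B8 (4).
From B8: distances to unvisited — H9=17, P3=20. Nearest is H9 (17).
From H9: distances to unvisited — P3=5. Nearest is P3 (5).
Return P3→00: 21.
Total = 7 + 6 + 4 + 17 + 5 + 21 = 60.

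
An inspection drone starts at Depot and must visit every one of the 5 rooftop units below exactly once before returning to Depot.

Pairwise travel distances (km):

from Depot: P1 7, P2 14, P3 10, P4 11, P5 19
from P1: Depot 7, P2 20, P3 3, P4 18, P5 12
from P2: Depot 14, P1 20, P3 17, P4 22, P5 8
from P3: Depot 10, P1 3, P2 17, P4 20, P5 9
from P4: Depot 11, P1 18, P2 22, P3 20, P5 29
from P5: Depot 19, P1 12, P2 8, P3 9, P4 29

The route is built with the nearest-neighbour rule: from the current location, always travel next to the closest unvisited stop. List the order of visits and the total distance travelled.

Depot → [P1:7 / P3:10 / P4:11 / P2:14 / P5:19] → P1 (7)
P1 → [P3:3 / P5:12 / P4:18 / P2:20] → P3 (3)
P3 → [P5:9 / P2:17 / P4:20] → P5 (9)
P5 → [P2:8 / P4:29] → P2 (8)
P2 → [P4:22] → P4 (22)
Return P4→Depot: 11.
Total = 7 + 3 + 9 + 8 + 22 + 11 = 60.

Total distance 60 km via the nearest-neighbour route Depot → P1 → P3 → P5 → P2 → P4 → Depot.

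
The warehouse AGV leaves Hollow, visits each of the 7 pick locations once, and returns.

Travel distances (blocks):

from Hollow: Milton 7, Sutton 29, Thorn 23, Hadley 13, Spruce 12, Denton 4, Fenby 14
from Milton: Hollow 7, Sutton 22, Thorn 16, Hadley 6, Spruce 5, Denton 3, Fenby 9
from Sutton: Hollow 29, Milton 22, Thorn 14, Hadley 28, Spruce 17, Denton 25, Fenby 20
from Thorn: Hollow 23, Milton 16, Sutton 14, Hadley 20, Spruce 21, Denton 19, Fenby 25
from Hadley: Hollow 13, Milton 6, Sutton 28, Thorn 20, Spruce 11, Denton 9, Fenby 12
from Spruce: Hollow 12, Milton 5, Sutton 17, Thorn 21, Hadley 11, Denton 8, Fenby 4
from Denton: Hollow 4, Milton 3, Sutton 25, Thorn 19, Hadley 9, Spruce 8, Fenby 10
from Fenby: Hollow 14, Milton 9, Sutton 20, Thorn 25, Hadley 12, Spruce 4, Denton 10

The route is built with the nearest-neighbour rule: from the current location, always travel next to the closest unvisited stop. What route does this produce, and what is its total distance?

91 blocks along Hollow → Denton → Milton → Spruce → Fenby → Hadley → Thorn → Sutton → Hollow.

At Hollow the remaining stops are Denton 4, Milton 7, Spruce 12, Hadley 13, Fenby 14, Thorn 23, Sutton 29; go to Denton.
At Denton the remaining stops are Milton 3, Spruce 8, Hadley 9, Fenby 10, Thorn 19, Sutton 25; go to Milton.
At Milton the remaining stops are Spruce 5, Hadley 6, Fenby 9, Thorn 16, Sutton 22; go to Spruce.
At Spruce the remaining stops are Fenby 4, Hadley 11, Sutton 17, Thorn 21; go to Fenby.
At Fenby the remaining stops are Hadley 12, Sutton 20, Thorn 25; go to Hadley.
At Hadley the remaining stops are Thorn 20, Sutton 28; go to Thorn.
At Thorn the remaining stops are Sutton 14; go to Sutton.
Return Sutton→Hollow: 29.
Total = 4 + 3 + 5 + 4 + 12 + 20 + 14 + 29 = 91.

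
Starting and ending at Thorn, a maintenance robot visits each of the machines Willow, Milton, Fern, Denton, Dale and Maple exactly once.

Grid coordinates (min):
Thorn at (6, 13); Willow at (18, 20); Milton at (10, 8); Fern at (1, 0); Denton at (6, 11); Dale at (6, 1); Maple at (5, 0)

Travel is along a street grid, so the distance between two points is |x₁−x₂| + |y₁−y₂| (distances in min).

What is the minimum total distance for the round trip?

There are 360 distinct closed tours to check (reversals are equivalent).
Thorn - Willow - Milton - Fern - Denton - Dale - Maple - Thorn: 19+20+17+16+10+2+14 = 98
Thorn - Willow - Milton - Fern - Denton - Maple - Dale - Thorn: 19+20+17+16+12+2+12 = 98
Thorn - Willow - Milton - Fern - Dale - Denton - Maple - Thorn: 19+20+17+6+10+12+14 = 98
Thorn - Willow - Milton - Fern - Dale - Maple - Denton - Thorn: 19+20+17+6+2+12+2 = 78
Thorn - Willow - Milton - Fern - Maple - Denton - Dale - Thorn: 19+20+17+4+12+10+12 = 94
Thorn - Willow - Milton - Fern - Maple - Dale - Denton - Thorn: 19+20+17+4+2+10+2 = 74
Thorn - Willow - Milton - Denton - Fern - Dale - Maple - Thorn: 19+20+7+16+6+2+14 = 84
Thorn - Willow - Milton - Denton - Fern - Maple - Dale - Thorn: 19+20+7+16+4+2+12 = 80
… (352 more)
The minimum is 74.
One optimal route: Thorn → Willow → Milton → Fern → Maple → Dale → Denton → Thorn (or its reverse).

Shortest round trip = 74 min.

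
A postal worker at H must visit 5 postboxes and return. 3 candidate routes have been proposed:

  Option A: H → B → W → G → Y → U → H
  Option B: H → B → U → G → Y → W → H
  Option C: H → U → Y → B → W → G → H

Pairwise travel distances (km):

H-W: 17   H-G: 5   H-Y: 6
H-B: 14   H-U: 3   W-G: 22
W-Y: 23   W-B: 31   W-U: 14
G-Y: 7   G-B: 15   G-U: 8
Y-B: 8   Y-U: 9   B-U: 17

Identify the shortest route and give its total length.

Shortest is Option C, total 78 km.

Option A: 14 + 31 + 22 + 7 + 9 + 3 = 86
Option B: 14 + 17 + 8 + 7 + 23 + 17 = 86
Option C: 3 + 9 + 8 + 31 + 22 + 5 = 78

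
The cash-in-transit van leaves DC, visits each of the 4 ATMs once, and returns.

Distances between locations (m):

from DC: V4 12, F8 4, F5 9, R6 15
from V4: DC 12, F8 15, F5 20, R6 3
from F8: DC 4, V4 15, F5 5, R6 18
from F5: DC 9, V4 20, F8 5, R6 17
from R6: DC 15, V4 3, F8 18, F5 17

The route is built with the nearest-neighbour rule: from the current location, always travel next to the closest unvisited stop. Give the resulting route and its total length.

Nearest-neighbour total = 41 m; route DC → F8 → F5 → R6 → V4 → DC.

At DC the remaining stops are F8 4, F5 9, V4 12, R6 15; go to F8.
At F8 the remaining stops are F5 5, V4 15, R6 18; go to F5.
At F5 the remaining stops are R6 17, V4 20; go to R6.
At R6 the remaining stops are V4 3; go to V4.
Return V4→DC: 12.
Total = 4 + 5 + 17 + 3 + 12 = 41.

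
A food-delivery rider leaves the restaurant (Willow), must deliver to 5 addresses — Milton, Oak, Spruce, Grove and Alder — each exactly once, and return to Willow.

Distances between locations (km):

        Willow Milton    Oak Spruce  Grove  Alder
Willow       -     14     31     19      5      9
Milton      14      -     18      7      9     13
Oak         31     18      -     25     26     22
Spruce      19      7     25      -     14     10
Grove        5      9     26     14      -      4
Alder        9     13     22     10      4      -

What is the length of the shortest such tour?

With 5 stops there are 5!/2 = 60 distinct round trips (a route and its reverse cost the same).
Willow→Milton→Oak→Spruce→Grove→Alder→Willow: 14+18+25+14+4+9 = 84
Willow→Milton→Oak→Spruce→Alder→Grove→Willow: 14+18+25+10+4+5 = 76
Willow→Milton→Oak→Grove→Spruce→Alder→Willow: 14+18+26+14+10+9 = 91
Willow→Milton→Oak→Grove→Alder→Spruce→Willow: 14+18+26+4+10+19 = 91
Willow→Milton→Oak→Alder→Spruce→Grove→Willow: 14+18+22+10+14+5 = 83
Willow→Milton→Oak→Alder→Grove→Spruce→Willow: 14+18+22+4+14+19 = 91
Willow→Milton→Spruce→Oak→Grove→Alder→Willow: 14+7+25+26+4+9 = 85
Willow→Milton→Spruce→Oak→Alder→Grove→Willow: 14+7+25+22+4+5 = 77
Willow→Milton→Spruce→Grove→Oak→Alder→Willow: 14+7+14+26+22+9 = 92
Willow→Milton→Spruce→Grove→Alder→Oak→Willow: 14+7+14+4+22+31 = 92
Willow→Milton→Spruce→Alder→Oak→Grove→Willow: 14+7+10+22+26+5 = 84
Willow→Milton→Spruce→Alder→Grove→Oak→Willow: 14+7+10+4+26+31 = 92
Willow→Milton→Grove→Oak→Spruce→Alder→Willow: 14+9+26+25+10+9 = 93
Willow→Milton→Grove→Oak→Alder→Spruce→Willow: 14+9+26+22+10+19 = 100
… (46 more)
Willow→Oak→Milton→Spruce→Alder→Grove→Willow: 31+18+7+10+4+5 = 75  ← best
The minimum is 75.
One optimal route: Willow → Oak → Milton → Spruce → Alder → Grove → Willow (or its reverse).

Shortest round trip = 75 km.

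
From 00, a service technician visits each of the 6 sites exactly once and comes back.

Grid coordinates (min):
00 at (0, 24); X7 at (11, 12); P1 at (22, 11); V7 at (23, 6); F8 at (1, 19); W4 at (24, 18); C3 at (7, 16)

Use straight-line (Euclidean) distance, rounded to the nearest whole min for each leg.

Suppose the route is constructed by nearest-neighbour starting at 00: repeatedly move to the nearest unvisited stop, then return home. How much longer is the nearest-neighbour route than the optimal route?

00: F8=5, C3=11, X7=16, W4=25, P1=26, V7=29 ⇒ F8
F8: C3=7, X7=12, P1=22, W4=23, V7=26 ⇒ C3
C3: X7=6, P1=16, W4=17, V7=19 ⇒ X7
X7: P1=11, V7=13, W4=14 ⇒ P1
P1: V7=5, W4=7 ⇒ V7
V7: W4=12 ⇒ W4
NN route 00 → F8 → C3 → X7 → P1 → V7 → W4 → 00 costs 71.
Optimal: 00 → F8 → C3 → X7 → V7 → P1 → W4 → 00 costs 68 (by enumerating all 360 distinct tours).
Excess = 71 − 68 = 3.

The nearest-neighbour route is 3 min longer than optimal.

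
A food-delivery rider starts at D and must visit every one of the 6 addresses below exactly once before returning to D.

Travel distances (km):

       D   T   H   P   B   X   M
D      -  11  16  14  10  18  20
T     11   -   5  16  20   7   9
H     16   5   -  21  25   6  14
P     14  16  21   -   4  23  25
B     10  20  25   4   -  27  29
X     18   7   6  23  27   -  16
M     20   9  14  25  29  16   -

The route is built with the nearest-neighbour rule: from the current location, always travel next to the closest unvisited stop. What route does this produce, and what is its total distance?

At D the remaining stops are B 10, T 11, P 14, H 16, X 18, M 20; go to B.
At B the remaining stops are P 4, T 20, H 25, X 27, M 29; go to P.
At P the remaining stops are T 16, H 21, X 23, M 25; go to T.
At T the remaining stops are H 5, X 7, M 9; go to H.
At H the remaining stops are X 6, M 14; go to X.
At X the remaining stops are M 16; go to M.
Return M→D: 20.
Total = 10 + 4 + 16 + 5 + 6 + 16 + 20 = 77.

Total distance 77 km via the nearest-neighbour route D → B → P → T → H → X → M → D.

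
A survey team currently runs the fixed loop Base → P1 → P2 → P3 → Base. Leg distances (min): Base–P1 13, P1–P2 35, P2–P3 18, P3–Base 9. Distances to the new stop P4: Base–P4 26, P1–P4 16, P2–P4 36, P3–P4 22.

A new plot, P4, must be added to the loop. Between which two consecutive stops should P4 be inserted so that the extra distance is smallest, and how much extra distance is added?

Minimum extra distance: 17 min, inserting P4 between P1 and P2.

Insertion cost between consecutive stops i–j is d(i,P4) + d(P4,j) − d(i,j):
  between Base and P1: 26 + 16 − 13 = 29
  between P1 and P2: 16 + 36 − 35 = 17
  between P2 and P3: 36 + 22 − 18 = 40
  between P3 and Base: 22 + 26 − 9 = 39
Cheapest insertion is between P1 and P2, adding 17.
New total = 75 + 17 = 92.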